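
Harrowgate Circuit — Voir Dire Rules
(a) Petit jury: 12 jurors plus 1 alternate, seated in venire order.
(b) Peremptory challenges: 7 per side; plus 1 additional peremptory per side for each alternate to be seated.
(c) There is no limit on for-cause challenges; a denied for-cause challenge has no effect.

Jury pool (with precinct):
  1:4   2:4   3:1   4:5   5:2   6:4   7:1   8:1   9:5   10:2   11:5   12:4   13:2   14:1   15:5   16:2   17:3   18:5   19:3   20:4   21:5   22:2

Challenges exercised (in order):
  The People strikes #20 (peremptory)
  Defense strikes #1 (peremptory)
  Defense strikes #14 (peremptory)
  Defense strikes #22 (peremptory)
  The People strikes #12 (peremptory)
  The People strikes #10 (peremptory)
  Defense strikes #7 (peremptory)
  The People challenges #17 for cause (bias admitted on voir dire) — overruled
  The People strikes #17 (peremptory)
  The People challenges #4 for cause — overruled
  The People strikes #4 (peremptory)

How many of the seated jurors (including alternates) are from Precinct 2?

3

Removed: #1, #4, #7, #10, #12, #14, #17, #20, #22.
Seated (13 incl. alternates): #2, #3, #5, #6, #8, #9, #11, #13, #15, #16, #18, #19, #21.
Of those, in Precinct 2: #5, #13, #16 → 3.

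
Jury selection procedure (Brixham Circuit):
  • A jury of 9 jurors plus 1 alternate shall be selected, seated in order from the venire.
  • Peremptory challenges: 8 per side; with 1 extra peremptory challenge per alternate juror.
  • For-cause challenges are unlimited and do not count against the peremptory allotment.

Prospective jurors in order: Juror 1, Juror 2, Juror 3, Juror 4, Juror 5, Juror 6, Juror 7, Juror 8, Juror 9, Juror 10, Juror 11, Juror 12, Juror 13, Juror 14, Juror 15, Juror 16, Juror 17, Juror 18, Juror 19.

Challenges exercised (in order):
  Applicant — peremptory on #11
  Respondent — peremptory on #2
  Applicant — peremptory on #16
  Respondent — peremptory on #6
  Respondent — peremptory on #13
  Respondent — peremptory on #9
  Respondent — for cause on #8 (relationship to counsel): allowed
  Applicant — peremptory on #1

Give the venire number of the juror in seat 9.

Removed: #1, #2, #6, #8, #9, #11, #13, #16.
Seating in order: seats 1–9 → #3, #4, #5, #7, #10, #12, #14, #15, #17; alternates → #18.
So seat 9 is #17.

17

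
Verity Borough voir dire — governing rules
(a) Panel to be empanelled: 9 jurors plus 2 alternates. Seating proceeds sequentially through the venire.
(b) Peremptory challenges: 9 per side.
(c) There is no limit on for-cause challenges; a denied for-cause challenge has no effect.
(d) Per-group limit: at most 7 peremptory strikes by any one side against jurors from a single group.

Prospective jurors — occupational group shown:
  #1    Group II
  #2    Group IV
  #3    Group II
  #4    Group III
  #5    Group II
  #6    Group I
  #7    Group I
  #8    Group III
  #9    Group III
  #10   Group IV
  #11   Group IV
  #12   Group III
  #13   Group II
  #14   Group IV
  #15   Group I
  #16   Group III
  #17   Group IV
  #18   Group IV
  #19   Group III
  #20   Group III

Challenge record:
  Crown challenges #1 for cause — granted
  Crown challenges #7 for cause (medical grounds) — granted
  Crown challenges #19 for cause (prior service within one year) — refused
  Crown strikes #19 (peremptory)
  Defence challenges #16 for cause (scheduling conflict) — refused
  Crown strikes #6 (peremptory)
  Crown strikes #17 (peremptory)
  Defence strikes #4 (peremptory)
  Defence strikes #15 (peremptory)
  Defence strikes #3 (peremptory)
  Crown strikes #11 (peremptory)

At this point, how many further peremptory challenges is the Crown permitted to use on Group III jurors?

Crown peremptories so far: #19, #6, #17, #11 — 4 of 9 used, 5 left overall.
Against Group III: #19 — 1 used; per-group cap 7 leaves 6.
Binding limit: min(5, 6) = 5.

5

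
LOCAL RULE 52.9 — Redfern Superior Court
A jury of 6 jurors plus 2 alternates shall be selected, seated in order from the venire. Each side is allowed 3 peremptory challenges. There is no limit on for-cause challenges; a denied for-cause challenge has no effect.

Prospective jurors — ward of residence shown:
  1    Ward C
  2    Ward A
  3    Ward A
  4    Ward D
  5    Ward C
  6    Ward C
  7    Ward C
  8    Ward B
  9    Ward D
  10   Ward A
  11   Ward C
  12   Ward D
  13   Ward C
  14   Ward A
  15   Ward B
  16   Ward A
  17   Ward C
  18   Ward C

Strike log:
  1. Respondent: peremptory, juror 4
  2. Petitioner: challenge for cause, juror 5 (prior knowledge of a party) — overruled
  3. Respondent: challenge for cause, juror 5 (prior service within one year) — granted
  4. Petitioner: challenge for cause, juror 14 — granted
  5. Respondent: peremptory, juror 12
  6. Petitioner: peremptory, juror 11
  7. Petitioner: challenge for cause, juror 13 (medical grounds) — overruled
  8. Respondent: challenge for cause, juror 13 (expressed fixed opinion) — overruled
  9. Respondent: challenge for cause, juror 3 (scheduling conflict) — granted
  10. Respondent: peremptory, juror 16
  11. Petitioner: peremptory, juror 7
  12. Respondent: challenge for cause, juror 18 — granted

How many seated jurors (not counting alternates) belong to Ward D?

Removed: #3, #4, #5, #7, #11, #12, #14, #16, #18.
Seated jurors 1–6: #1, #2, #6, #8, #9, #10 (alternates #13, #15 not counted).
Of those, in Ward D: #9 → 1.

1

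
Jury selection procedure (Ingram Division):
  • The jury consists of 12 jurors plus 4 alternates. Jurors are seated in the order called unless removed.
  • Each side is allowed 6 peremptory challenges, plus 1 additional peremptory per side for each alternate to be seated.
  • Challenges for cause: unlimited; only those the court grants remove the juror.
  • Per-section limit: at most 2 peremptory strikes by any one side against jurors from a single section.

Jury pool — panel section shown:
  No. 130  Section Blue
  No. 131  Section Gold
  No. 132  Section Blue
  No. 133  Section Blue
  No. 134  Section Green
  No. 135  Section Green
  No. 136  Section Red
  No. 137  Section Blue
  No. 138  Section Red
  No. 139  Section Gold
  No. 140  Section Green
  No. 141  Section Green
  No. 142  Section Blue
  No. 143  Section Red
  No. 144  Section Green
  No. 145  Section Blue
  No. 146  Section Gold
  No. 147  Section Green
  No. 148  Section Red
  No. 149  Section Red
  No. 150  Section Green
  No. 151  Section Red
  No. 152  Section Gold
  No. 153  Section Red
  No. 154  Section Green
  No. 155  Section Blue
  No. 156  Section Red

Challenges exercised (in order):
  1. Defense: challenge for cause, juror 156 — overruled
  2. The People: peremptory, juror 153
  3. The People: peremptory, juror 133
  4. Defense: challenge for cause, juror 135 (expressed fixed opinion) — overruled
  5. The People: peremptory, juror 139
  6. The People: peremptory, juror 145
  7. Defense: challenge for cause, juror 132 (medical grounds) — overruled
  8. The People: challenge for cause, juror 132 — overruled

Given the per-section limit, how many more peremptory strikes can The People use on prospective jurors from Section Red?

1

The People peremptories so far: #153, #133, #139, #145 — 4 of 10 used, 6 left overall.
Against Section Red: #153 — 1 used; per-section cap 2 leaves 1.
Binding limit: min(6, 1) = 1.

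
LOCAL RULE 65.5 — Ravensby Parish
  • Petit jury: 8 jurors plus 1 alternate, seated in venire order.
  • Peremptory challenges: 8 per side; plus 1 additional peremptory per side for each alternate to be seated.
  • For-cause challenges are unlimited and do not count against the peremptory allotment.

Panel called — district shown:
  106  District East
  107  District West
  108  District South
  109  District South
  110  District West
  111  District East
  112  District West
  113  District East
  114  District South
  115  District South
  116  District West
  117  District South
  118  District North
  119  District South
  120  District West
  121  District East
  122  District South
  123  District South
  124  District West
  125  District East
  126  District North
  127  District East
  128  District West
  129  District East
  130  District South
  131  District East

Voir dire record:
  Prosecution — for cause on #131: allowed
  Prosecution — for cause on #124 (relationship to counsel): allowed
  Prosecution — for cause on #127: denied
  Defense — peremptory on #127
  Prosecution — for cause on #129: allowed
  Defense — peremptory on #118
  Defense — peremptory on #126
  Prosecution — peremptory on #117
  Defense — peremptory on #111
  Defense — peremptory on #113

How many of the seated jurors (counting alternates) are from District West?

4

Removed: #111, #113, #117, #118, #124, #126, #127, #129, #131.
Seated (9 incl. alternates): #106, #107, #108, #109, #110, #112, #114, #115, #116.
Of those, in District West: #107, #110, #112, #116 → 4.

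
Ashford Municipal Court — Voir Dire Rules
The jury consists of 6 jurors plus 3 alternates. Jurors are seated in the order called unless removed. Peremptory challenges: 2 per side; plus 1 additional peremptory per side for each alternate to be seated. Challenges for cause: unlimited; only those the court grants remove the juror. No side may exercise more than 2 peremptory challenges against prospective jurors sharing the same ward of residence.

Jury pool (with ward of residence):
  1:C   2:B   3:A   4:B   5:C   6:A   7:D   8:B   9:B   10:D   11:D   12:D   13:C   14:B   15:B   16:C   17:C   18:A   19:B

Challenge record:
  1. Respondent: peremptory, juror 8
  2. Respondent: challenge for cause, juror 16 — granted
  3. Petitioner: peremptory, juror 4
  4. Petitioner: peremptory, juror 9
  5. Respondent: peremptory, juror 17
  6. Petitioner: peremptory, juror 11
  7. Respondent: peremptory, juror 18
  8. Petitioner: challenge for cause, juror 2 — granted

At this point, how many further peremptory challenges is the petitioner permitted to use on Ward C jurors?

Petitioner peremptories so far: #4, #9, #11 — 3 of 5 used, 2 left overall.
Against Ward C: none yet — per-ward cap 2 leaves 2.
Binding limit: min(2, 2) = 2.

2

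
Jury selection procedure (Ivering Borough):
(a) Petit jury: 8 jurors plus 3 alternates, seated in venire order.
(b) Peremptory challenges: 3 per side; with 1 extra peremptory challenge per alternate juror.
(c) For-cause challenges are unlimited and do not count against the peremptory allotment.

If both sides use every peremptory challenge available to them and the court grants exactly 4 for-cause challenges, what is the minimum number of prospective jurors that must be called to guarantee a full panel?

Seats to fill: 8 + 3 alternates = 11.
Peremptories: 3 + 1×3 = 6 per side × 2 sides = 12.
For-cause removals: 4.
Minimum venire: 11 + 12 + 4 = 27.

27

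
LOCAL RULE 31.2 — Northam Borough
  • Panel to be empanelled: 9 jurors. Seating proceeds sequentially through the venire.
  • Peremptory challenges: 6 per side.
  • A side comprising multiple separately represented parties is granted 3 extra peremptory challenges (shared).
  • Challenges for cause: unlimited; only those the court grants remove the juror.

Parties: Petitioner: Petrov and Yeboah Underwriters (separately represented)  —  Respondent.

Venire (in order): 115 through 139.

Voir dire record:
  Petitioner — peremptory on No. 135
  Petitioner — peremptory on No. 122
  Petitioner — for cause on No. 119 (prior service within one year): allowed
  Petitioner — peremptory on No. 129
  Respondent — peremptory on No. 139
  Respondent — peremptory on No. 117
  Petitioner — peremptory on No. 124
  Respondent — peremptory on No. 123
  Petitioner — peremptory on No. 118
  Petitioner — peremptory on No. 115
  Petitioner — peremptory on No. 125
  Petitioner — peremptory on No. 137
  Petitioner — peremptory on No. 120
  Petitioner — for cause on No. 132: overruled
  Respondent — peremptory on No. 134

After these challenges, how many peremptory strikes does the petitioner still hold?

0

Petitioner allotment: 6 base + 3 multi-party = 9.
Petitioner peremptories used: #135, #122, #129, #124, #118, #115, #125, #137, #120 — 9 (for-cause on #119, #132 don't count).
Remaining: 9 − 9 = 0.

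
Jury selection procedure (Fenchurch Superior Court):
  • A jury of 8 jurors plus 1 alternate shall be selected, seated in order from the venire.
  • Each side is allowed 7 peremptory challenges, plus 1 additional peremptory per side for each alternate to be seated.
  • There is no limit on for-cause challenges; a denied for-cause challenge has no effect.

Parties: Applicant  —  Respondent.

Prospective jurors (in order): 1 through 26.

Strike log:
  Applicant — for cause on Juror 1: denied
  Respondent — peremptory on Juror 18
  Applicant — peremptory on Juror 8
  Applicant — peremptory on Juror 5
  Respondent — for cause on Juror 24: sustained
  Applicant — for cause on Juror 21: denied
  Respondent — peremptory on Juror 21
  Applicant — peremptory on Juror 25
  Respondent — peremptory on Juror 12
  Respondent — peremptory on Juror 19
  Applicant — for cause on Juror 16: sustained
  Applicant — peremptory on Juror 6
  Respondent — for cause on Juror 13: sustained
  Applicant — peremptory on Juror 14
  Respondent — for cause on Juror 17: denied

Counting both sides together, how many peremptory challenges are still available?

Applicant allotment: 7 base + 1 × 1 alternate = 8. Respondent allotment: 7 base + 1 × 1 alternate = 8.
Applicant peremptories used: #8, #5, #25, #6, #14 — 5 (for-cause on #1, #21, #16 don't count).
Respondent peremptories used: #18, #21, #12, #19 — 4 (for-cause on #24, #13, #17 don't count).
Remaining: (8 − 5) + (8 − 4) = 7.

7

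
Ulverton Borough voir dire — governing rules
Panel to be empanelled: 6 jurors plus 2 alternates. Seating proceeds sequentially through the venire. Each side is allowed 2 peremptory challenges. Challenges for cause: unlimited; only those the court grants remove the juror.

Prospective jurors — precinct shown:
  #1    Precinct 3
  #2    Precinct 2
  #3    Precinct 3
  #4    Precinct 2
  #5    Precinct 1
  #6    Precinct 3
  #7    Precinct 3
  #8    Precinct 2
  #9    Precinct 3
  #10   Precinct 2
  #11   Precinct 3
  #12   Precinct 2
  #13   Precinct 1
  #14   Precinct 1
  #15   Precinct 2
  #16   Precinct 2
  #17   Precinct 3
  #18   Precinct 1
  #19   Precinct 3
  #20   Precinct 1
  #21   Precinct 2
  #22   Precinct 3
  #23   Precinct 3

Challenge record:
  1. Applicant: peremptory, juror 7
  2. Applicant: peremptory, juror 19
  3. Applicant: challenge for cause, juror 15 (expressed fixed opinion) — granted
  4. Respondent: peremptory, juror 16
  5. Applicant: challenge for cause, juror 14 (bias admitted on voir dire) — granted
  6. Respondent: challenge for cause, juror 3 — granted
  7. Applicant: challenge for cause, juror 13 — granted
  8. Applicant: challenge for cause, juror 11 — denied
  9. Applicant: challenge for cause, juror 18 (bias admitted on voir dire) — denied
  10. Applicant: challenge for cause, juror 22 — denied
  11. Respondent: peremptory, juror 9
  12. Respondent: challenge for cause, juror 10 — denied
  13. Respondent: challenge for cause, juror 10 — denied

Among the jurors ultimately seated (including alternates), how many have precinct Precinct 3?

Removed: #3, #7, #9, #13, #14, #15, #16, #19.
Seated (8 incl. alternates): #1, #2, #4, #5, #6, #8, #10, #11.
Of those, in Precinct 3: #1, #6, #11 → 3.

3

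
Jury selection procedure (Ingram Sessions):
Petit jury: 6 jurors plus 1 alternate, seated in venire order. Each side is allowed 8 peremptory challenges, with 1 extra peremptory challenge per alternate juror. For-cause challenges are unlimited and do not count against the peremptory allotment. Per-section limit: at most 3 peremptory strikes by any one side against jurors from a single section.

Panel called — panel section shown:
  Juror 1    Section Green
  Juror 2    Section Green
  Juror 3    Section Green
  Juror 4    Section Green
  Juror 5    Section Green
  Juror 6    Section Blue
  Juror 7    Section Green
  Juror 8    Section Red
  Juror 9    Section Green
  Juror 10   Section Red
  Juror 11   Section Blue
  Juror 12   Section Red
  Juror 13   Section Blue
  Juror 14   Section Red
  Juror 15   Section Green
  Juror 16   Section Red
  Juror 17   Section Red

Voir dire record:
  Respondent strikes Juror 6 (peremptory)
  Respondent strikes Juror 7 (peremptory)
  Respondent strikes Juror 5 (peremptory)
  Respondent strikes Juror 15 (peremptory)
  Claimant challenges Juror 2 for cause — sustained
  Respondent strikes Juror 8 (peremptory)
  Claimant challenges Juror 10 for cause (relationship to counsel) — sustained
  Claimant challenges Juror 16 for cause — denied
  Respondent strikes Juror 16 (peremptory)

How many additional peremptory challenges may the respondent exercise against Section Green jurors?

0

Respondent peremptories so far: #6, #7, #5, #15, #8, #16 — 6 of 9 used, 3 left overall.
Against Section Green: #7, #5, #15 — 3 used; per-section cap 3 leaves 0.
Binding limit: min(3, 0) = 0.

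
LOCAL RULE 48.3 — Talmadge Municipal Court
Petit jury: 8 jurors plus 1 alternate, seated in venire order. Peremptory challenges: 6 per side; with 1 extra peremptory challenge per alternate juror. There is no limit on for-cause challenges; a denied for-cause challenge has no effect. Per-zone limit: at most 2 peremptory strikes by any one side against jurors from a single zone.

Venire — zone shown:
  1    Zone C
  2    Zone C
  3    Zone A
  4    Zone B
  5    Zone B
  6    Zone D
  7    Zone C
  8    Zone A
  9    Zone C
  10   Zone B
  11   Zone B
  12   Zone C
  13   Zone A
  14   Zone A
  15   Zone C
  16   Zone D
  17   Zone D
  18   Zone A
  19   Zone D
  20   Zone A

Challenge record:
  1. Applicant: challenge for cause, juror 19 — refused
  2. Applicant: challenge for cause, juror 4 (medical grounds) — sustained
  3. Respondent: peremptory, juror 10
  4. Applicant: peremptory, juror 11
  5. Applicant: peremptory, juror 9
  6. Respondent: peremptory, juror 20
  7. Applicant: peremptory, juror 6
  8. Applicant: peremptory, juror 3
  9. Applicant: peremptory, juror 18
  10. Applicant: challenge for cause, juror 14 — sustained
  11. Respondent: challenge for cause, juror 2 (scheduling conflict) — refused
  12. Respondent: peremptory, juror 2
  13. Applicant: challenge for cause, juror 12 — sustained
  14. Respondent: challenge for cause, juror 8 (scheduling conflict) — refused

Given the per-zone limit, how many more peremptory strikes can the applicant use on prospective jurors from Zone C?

1

Applicant peremptories so far: #11, #9, #6, #3, #18 — 5 of 7 used, 2 left overall.
Against Zone C: #9 — 1 used; per-zone cap 2 leaves 1.
Binding limit: min(2, 1) = 1.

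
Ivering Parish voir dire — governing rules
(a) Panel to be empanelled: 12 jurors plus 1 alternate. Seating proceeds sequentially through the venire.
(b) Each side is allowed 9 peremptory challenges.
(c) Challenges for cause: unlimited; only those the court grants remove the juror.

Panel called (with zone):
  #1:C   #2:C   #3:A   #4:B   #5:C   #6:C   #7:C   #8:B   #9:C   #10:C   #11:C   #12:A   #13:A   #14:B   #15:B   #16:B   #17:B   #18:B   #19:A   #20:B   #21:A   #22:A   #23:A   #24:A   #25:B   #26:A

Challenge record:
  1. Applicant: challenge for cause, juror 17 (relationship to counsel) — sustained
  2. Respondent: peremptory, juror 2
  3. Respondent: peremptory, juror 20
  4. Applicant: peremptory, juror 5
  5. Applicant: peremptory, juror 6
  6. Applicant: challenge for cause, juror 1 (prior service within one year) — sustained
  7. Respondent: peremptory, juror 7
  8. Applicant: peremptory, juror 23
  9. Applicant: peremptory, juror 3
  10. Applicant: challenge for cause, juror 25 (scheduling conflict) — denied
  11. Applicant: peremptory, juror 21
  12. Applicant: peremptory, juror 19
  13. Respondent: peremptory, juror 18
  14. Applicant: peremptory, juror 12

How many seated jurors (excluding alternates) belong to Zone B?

Removed: #1, #2, #3, #5, #6, #7, #12, #17, #18, #19, #20, #21, #23.
Seated jurors 1–12: #4, #8, #9, #10, #11, #13, #14, #15, #16, #22, #24, #25 (alternates #26 not counted).
Of those, in Zone B: #4, #8, #14, #15, #16, #25 → 6.

6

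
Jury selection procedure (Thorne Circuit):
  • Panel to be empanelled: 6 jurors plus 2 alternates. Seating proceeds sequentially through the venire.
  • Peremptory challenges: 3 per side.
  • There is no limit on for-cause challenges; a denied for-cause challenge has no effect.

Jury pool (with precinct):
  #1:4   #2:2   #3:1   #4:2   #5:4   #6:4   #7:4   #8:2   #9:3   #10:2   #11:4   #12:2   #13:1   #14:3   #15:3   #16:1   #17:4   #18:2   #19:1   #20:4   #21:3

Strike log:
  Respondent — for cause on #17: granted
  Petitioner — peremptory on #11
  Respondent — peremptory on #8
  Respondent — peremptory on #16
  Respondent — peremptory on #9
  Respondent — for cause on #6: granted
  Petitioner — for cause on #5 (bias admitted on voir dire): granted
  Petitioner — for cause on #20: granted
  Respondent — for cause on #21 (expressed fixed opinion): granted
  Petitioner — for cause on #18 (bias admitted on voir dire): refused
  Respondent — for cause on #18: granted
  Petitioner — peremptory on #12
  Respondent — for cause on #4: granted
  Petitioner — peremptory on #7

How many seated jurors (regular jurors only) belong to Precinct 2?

Removed: #4, #5, #6, #7, #8, #9, #11, #12, #16, #17, #18, #20, #21.
Seated jurors 1–6: #1, #2, #3, #10, #13, #14 (alternates #15, #19 not counted).
Of those, in Precinct 2: #2, #10 → 2.

2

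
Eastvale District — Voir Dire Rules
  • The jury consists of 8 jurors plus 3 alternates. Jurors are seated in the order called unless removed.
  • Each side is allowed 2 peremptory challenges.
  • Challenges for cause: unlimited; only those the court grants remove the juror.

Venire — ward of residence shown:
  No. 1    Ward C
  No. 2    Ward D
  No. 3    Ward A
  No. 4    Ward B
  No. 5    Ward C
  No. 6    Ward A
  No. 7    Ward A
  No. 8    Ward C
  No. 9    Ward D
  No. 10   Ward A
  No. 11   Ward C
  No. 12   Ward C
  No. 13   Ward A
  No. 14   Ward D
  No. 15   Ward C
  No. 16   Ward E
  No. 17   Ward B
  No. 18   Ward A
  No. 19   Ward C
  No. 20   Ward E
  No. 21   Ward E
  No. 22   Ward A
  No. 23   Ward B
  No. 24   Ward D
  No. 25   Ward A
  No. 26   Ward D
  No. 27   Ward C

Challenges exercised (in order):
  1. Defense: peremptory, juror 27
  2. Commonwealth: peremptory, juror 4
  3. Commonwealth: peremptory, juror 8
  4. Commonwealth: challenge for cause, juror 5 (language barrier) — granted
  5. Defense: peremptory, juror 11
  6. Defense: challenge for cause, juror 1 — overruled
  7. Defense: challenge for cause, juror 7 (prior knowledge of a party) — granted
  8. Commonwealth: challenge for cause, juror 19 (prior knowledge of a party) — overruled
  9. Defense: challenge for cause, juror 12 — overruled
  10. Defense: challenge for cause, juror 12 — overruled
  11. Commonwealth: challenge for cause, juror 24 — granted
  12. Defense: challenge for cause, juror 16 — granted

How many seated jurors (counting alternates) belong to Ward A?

4

Removed: #4, #5, #7, #8, #11, #16, #24, #27.
Seated (11 incl. alternates): #1, #2, #3, #6, #9, #10, #12, #13, #14, #15, #17.
Of those, in Ward A: #3, #6, #10, #13 → 4.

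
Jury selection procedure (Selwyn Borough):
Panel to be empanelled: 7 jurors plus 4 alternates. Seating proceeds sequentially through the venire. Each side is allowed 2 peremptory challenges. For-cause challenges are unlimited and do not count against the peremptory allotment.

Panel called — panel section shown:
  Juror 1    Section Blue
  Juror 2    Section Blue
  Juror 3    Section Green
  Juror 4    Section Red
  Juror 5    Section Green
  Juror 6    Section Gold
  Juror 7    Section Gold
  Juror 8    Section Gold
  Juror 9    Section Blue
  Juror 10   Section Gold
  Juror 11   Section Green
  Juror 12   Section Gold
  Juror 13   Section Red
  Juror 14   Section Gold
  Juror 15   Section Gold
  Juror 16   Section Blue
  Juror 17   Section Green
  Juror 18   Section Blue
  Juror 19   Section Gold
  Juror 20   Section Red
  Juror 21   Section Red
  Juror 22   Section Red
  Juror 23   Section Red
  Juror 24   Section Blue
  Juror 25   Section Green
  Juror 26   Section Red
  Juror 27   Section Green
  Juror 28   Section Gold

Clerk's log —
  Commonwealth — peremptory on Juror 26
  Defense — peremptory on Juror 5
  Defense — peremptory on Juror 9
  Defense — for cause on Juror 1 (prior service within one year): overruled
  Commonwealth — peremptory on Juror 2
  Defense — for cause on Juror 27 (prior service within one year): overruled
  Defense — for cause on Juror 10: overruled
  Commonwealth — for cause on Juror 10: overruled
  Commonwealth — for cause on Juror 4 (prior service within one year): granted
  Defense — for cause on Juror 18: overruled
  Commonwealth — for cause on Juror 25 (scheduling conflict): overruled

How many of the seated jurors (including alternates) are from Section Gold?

7

Removed: #2, #4, #5, #9, #26.
Seated (11 incl. alternates): #1, #3, #6, #7, #8, #10, #11, #12, #13, #14, #15.
Of those, in Section Gold: #6, #7, #8, #10, #12, #14, #15 → 7.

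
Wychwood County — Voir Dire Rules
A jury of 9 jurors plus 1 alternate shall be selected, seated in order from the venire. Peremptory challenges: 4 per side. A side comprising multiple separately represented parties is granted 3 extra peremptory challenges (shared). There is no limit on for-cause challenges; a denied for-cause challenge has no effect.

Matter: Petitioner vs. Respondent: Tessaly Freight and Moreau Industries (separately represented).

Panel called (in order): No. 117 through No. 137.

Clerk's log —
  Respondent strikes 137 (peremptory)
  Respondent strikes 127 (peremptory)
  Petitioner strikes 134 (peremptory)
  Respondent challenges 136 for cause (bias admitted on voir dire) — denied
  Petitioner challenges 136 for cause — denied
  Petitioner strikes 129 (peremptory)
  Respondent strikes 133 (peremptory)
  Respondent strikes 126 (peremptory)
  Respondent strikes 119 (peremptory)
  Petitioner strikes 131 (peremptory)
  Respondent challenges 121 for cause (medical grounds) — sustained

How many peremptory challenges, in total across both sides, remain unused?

Petitioner allotment: 4. Respondent allotment: 4 base + 3 multi-party = 7.
Petitioner peremptories used: #134, #129, #131 — 3 (the for-cause on #136 doesn't count).
Respondent peremptories used: #137, #127, #133, #126, #119 — 5 (for-cause on #136, #121 don't count).
Remaining: (4 − 3) + (7 − 5) = 3.

3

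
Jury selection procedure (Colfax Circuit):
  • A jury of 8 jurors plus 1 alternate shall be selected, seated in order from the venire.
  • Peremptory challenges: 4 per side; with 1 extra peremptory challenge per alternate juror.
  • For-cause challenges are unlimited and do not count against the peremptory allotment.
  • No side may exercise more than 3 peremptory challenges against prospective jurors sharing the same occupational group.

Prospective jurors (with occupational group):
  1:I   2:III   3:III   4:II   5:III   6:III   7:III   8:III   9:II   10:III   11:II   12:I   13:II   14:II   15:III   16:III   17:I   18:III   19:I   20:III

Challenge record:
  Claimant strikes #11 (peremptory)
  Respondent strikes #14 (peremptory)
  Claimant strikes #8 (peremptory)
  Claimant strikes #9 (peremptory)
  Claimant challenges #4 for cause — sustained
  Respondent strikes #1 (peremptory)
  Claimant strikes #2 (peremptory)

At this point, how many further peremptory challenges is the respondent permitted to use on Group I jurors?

Respondent peremptories so far: #14, #1 — 2 of 5 used, 3 left overall.
Against Group I: #1 — 1 used; per-group cap 3 leaves 2.
Binding limit: min(3, 2) = 2.

2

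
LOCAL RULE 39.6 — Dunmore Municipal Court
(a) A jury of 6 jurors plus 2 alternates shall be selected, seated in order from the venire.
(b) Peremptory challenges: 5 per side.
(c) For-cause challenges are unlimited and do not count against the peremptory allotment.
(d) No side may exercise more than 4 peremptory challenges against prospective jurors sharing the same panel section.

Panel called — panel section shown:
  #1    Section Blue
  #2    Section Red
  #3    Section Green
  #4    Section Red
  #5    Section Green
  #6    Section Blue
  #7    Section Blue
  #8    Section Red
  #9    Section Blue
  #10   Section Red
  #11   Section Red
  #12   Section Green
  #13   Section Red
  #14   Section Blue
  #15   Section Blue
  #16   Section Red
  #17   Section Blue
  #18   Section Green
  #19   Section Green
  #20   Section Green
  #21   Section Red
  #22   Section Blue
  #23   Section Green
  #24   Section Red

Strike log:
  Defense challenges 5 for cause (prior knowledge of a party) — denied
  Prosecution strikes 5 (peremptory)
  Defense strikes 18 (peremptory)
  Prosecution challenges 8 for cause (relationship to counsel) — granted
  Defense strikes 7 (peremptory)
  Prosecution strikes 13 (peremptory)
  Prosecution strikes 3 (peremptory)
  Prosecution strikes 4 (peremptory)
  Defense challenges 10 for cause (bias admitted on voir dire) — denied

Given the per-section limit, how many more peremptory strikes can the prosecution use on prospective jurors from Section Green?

Prosecution peremptories so far: #5, #13, #3, #4 — 4 of 5 used, 1 left overall.
Against Section Green: #5, #3 — 2 used; per-section cap 4 leaves 2.
Binding limit: min(1, 2) = 1.

1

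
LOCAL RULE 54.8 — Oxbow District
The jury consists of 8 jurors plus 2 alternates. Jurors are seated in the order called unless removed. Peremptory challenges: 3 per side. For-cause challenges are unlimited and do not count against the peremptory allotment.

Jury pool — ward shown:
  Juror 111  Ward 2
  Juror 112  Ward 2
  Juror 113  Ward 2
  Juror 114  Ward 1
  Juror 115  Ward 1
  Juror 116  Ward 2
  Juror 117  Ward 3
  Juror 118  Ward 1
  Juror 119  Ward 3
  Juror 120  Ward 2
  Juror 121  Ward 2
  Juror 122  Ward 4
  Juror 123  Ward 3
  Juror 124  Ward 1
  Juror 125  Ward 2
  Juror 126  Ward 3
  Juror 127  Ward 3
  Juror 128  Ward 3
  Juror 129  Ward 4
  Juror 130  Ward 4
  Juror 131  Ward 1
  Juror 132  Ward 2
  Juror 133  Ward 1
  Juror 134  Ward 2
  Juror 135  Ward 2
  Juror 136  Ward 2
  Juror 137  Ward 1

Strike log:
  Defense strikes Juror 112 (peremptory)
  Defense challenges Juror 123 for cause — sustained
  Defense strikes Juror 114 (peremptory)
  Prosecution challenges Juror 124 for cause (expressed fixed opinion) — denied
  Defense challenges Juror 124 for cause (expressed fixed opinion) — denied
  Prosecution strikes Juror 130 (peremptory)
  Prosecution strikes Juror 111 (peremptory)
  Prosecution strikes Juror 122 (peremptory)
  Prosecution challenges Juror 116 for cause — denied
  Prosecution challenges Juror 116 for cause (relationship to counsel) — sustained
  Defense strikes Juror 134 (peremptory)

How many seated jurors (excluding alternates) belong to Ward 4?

Removed: #111, #112, #114, #116, #122, #123, #130, #134.
Seated jurors 1–8: #113, #115, #117, #118, #119, #120, #121, #124 (alternates #125, #126 not counted).
None of those are in Ward 4 → 0.

0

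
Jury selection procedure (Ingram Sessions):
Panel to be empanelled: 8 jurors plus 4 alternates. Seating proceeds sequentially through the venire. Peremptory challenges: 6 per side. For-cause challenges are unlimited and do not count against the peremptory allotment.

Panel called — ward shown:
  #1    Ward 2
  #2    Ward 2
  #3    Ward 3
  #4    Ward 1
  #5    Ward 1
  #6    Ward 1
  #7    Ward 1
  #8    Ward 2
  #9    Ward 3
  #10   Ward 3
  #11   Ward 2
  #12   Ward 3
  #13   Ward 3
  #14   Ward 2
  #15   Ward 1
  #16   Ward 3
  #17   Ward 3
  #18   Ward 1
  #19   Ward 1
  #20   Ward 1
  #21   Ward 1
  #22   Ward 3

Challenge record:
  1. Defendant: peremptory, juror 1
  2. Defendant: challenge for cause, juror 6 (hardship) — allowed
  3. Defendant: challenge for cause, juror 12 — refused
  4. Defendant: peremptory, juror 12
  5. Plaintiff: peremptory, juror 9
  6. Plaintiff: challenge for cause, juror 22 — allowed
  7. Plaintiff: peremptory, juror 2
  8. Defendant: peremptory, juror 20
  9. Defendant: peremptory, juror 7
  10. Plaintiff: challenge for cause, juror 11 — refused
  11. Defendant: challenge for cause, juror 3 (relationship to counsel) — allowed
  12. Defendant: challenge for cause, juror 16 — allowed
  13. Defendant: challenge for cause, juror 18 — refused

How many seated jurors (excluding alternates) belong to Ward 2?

Removed: #1, #2, #3, #6, #7, #9, #12, #16, #20, #22.
Seated jurors 1–8: #4, #5, #8, #10, #11, #13, #14, #15 (alternates #17, #18, #19, #21 not counted).
Of those, in Ward 2: #8, #11, #14 → 3.

3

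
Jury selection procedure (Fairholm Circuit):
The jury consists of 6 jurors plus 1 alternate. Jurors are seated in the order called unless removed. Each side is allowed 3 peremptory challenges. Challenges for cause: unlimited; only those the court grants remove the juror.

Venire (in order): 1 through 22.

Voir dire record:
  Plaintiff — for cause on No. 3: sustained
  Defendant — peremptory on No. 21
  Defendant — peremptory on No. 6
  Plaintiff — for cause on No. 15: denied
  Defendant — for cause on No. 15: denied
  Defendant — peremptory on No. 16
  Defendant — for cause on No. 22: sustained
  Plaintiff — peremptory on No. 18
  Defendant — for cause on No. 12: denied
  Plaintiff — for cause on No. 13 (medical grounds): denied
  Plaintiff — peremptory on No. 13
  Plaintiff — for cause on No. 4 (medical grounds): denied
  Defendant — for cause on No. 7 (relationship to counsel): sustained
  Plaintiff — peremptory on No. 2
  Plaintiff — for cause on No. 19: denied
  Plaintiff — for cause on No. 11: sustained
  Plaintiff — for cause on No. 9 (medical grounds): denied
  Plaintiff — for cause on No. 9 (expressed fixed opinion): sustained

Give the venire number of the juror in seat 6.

12

Removed: #2, #3, #6, #7, #9, #11, #13, #16, #18, #21, #22. (#4, #12, #15, #19 stay — for-cause denied.)
Filling seats in venire order through position 6: #1, #4, #5, #8, #10, #12.
So seat 6 is #12.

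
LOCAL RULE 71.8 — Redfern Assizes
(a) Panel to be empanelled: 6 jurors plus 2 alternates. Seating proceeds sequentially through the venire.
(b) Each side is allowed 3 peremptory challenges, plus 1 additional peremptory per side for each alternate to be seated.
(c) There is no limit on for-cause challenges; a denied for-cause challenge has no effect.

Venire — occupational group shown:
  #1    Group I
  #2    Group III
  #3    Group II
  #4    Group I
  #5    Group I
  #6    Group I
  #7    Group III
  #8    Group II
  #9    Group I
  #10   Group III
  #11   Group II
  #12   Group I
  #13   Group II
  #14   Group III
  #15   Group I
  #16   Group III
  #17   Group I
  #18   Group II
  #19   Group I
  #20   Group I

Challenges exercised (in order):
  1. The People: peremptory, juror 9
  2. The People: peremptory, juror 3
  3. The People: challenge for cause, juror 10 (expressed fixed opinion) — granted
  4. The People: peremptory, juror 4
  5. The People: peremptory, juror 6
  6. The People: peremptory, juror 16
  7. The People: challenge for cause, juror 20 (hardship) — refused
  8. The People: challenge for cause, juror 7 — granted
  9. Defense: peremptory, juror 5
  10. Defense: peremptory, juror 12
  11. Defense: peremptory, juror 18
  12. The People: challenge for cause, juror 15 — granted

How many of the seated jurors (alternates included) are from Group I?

Removed: #3, #4, #5, #6, #7, #9, #10, #12, #15, #16, #18.
Seated (8 incl. alternates): #1, #2, #8, #11, #13, #14, #17, #19.
Of those, in Group I: #1, #17, #19 → 3.

3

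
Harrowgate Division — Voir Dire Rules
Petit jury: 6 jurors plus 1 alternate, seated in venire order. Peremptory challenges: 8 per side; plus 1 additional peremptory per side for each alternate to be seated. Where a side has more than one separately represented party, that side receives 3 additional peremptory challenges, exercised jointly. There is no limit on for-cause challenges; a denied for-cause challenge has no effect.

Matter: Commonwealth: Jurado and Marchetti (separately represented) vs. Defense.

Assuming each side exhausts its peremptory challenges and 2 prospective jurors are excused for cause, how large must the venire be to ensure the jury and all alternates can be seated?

Seats to fill: 6 + 1 alternates = 7.
Peremptories — Commonwealth: 8 + 1×1 + 3 = 12; Defense: 8 + 1×1 = 9; total 21.
For-cause removals: 2.
Minimum venire: 7 + 21 + 2 = 30.

30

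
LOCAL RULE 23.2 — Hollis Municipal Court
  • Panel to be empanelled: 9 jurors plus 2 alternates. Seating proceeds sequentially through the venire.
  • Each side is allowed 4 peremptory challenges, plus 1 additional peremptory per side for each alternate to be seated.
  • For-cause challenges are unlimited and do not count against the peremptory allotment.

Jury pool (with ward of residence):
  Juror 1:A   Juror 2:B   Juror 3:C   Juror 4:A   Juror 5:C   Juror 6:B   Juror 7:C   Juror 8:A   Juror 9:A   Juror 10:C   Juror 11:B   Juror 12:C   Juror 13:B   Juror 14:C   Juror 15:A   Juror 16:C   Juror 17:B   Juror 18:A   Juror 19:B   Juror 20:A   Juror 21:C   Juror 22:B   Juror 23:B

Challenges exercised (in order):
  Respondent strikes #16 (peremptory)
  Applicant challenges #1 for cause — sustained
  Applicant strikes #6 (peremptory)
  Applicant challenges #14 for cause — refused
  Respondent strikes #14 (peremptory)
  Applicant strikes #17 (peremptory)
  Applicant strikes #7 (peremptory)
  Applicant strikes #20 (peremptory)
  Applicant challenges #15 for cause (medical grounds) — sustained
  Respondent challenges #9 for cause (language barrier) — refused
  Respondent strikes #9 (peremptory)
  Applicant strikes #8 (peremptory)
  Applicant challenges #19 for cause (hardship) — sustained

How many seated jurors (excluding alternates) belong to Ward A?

2

Removed: #1, #6, #7, #8, #9, #14, #15, #16, #17, #19, #20.
Seated jurors 1–9: #2, #3, #4, #5, #10, #11, #12, #13, #18 (alternates #21, #22 not counted).
Of those, in Ward A: #4, #18 → 2.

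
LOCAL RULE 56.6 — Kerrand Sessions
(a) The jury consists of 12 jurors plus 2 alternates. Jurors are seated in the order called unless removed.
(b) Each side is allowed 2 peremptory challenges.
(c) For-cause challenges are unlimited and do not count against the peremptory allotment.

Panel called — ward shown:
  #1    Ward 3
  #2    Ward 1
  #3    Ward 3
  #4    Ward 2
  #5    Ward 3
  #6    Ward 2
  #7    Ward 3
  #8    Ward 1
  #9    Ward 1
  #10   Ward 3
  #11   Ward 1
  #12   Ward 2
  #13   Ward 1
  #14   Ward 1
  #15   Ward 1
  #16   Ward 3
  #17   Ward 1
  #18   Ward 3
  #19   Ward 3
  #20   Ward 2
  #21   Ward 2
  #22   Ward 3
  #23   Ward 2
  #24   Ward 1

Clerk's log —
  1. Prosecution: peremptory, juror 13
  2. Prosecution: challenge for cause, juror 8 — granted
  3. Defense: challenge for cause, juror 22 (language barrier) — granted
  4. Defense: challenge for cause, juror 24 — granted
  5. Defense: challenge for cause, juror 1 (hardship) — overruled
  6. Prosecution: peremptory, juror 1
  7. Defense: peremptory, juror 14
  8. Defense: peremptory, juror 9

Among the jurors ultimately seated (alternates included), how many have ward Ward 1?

4

Removed: #1, #8, #9, #13, #14, #22, #24.
Seated (14 incl. alternates): #2, #3, #4, #5, #6, #7, #10, #11, #12, #15, #16, #17, #18, #19.
Of those, in Ward 1: #2, #11, #15, #17 → 4.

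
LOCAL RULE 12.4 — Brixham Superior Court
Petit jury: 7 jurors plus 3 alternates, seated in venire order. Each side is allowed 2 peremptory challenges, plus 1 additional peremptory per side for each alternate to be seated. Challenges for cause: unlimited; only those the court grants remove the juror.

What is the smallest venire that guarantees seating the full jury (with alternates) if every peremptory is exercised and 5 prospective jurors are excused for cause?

25

Seats to fill: 7 + 3 alternates = 10.
Peremptories: 2 + 1×3 = 5 per side × 2 sides = 10.
For-cause removals: 5.
Minimum venire: 10 + 10 + 5 = 25.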